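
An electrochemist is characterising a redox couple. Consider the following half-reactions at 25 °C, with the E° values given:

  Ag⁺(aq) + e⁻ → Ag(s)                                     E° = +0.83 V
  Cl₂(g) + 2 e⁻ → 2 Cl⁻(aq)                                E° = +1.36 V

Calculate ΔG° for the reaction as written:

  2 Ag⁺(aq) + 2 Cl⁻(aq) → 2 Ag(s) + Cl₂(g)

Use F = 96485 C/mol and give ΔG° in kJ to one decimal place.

As written, Ag⁺/Ag is reduced (cathode) and Cl₂/Cl⁻ is oxidised (anode), so E°cell = (+0.83) − (+1.36) = -0.53 V.
Balancing electrons gives n = 2.
ΔG° = −nFE° = −(2)(96485)(-0.53) = 102,274 J = +102.3 kJ.

+102.3 kJ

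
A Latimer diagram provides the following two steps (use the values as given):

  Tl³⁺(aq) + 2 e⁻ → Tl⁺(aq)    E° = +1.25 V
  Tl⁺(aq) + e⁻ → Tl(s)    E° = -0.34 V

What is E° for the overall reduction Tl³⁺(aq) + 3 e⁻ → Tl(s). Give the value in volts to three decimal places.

+0.720 V

Since ΔG° = −nFE° is additive over sequential reductions, n₃E°₃ = n₁E°₁ + n₂E°₂.
E°₃ = (2×+1.25 + 1×-0.34) / 3 = (+2.160) / 3 = +0.720 V.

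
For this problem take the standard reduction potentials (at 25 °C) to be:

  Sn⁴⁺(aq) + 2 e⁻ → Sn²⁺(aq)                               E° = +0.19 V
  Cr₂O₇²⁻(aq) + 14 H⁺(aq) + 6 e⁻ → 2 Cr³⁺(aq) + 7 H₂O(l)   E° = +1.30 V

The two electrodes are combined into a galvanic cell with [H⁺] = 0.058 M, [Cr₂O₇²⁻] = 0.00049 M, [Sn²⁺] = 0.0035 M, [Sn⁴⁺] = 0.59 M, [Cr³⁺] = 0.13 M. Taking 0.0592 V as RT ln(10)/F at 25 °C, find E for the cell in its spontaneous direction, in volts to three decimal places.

+0.858 V

Cr₂O₇²⁻/Cr³⁺ is the cathode (higher E°), Sn⁴⁺/Sn²⁺ the anode: E°cell = +1.30 − (+0.19) = +1.11 V, n = 6.
Overall: Cr₂O₇²⁻(aq) + 14 H⁺(aq) + 3 Sn²⁺(aq) → 2 Cr³⁺(aq) + 7 H₂O(l) + 3 Sn⁴⁺(aq)
Q = [Cr³⁺]^2·[Sn⁴⁺]^3 / ([Cr₂O₇²⁻]·[H⁺]^14·[Sn²⁺]^3); log Q = 25.530.
E = E° − (0.0592/n) log Q = +1.11 − (0.0592/6)(25.530) = +0.858 V.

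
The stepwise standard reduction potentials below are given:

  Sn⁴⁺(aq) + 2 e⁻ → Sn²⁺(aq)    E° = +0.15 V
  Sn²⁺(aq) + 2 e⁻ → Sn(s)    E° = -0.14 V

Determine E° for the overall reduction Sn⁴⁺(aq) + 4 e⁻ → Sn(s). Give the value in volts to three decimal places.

Since ΔG° = −nFE° is additive over sequential reductions, n₃E°₃ = n₁E°₁ + n₂E°₂.
E°₃ = (2×+0.15 + 2×-0.14) / 4 = (+0.020) / 4 = +0.005 V.

+0.005 V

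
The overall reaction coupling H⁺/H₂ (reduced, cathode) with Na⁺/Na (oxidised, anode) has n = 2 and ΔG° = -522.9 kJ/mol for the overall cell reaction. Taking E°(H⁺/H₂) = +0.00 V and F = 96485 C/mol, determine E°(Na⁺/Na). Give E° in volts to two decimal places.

-2.71 V

E°cell = −ΔG°/(nF) = −(-522.9×10³)/((2)(96485)) = +2.710 V.
Since H⁺/H₂ is the cathode and Na⁺/Na the anode, E°cell = E°(H⁺/H₂) − E°(Na⁺/Na).
So E°(Na⁺/Na) = E°(H⁺/H₂) − E°cell = (+0.00) − (+2.710) = -2.71 V.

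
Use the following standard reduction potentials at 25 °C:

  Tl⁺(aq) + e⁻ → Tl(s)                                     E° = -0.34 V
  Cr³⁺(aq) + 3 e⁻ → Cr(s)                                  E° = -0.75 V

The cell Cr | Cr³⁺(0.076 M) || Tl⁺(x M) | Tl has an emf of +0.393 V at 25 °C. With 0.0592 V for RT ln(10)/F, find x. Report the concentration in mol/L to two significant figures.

0.22 M

Tl⁺/Tl is the cathode, Cr³⁺/Cr the anode: E°cell = +0.41 V, n = 3.
Overall reaction: 3 Tl⁺(aq) + Cr(s) → 3 Tl(s) + Cr³⁺(aq); Q = [Cr³⁺]^1/[Tl⁺]^3.
From E = E° − (0.0592/n) log Q: log Q = (E° − E)·n/0.0592 = (+0.41 − (+0.393))·3/0.0592 = 0.8615.
So 3·log[Tl⁺] = 1·log(0.076) − log Q = -1.1192 − (0.8615) = -1.9807; log[Tl⁺] = -1.9807 / 3 = -0.6602; [Tl⁺] = 10^(-0.6602) ≈ 0.22 M.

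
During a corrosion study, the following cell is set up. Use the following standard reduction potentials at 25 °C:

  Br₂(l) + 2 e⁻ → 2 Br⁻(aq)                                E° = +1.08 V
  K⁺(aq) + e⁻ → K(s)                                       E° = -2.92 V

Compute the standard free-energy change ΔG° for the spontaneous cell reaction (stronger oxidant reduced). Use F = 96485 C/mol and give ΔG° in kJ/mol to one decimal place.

Br₂/Br⁻ (E° = +1.08 V) is the cathode; K⁺/K (E° = -2.92 V) is the anode, so E°cell = +4.00 V.
Balancing electrons gives n = 2 (lcm of 2 and 1).
ΔG° = −nFE° = −(2)(96485)(+4.00) = -771,880 J = -771.9 kJ/mol.

-771.9 kJ/mol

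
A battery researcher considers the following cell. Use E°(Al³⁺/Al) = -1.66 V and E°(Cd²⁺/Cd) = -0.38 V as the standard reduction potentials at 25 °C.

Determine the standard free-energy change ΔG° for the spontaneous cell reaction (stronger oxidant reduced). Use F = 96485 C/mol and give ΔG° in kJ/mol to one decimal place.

Cd²⁺/Cd (E° = -0.38 V) is the cathode; Al³⁺/Al (E° = -1.66 V) is the anode, so E°cell = +1.28 V.
Balancing electrons gives n = 6 (lcm of 2 and 3).
ΔG° = −nFE° = −(6)(96485)(+1.28) = -741,005 J = -741.0 kJ/mol.

-741.0 kJ/mol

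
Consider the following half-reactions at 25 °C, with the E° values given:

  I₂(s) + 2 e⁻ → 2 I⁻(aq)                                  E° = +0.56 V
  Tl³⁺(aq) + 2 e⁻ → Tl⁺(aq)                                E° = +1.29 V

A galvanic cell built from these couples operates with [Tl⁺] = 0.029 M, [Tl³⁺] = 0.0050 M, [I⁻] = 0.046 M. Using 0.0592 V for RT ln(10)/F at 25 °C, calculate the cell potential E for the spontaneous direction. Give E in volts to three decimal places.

Tl³⁺/Tl⁺ is the cathode (higher E°), I₂/I⁻ the anode: E°cell = +1.29 − (+0.56) = +0.73 V, n = 2.
Overall: Tl³⁺(aq) + 2 I⁻(aq) → Tl⁺(aq) + I₂(s)
Q = [Tl⁺] / ([Tl³⁺]·[I⁻]^2); log Q = 3.438.
E = E° − (0.0592/n) log Q = +0.73 − (0.0592/2)(3.438) = +0.628 V.

+0.628 V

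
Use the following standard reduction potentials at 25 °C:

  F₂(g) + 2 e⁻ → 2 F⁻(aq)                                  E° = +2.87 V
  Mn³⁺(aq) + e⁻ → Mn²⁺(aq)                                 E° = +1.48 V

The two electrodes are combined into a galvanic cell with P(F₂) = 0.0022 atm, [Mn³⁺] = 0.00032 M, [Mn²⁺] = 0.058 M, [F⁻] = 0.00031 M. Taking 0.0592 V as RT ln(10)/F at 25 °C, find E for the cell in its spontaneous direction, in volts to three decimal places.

F₂/F⁻ is the cathode (higher E°), Mn³⁺/Mn²⁺ the anode: E°cell = +2.87 − (+1.48) = +1.39 V, n = 2.
Overall: F₂(g) + 2 Mn²⁺(aq) → 2 F⁻(aq) + 2 Mn³⁺(aq)
Q = [F⁻]^2·[Mn³⁺]^2 / (P(F₂)·[Mn²⁺]^2); log Q = -8.876.
E = E° − (0.0592/n) log Q = +1.39 − (0.0592/2)(-8.876) = +1.653 V.

+1.653 V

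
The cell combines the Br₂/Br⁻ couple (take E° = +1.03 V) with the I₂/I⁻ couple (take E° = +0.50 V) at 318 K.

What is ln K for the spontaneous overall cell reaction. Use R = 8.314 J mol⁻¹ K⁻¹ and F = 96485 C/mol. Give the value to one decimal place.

38.7

Cathode: Br₂/Br⁻; anode: I₂/I⁻. E°cell = (+1.03) − (+0.50) = +0.53 V, with n = 2.
ΔG° = −nFE° = −RT ln K, so ln K = nFE°/(RT) = (2)(96485)(+0.53) / ((8.314)(318)) = 38.684.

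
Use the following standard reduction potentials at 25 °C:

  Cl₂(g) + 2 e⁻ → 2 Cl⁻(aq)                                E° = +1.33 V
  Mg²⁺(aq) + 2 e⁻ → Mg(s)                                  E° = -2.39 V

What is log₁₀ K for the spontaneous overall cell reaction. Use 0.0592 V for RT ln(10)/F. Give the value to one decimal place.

Cathode: Cl₂/Cl⁻; anode: Mg²⁺/Mg. E°cell = +3.72 V, n = 2.
log K = nE°cell / 0.0592 = (2)(+3.72) / 0.0592 = 125.7.

125.7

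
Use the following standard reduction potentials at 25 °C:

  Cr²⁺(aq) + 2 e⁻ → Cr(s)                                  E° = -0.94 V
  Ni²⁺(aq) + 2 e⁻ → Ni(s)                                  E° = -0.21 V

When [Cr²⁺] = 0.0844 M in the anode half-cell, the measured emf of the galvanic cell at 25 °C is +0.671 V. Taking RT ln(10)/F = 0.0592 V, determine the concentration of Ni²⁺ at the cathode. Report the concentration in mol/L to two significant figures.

0.00086 M

Ni²⁺/Ni is the cathode, Cr²⁺/Cr the anode: E°cell = +0.73 V, n = 2.
Overall reaction: Ni²⁺(aq) + Cr(s) → Ni(s) + Cr²⁺(aq); Q = [Cr²⁺]^1/[Ni²⁺]^1.
From E = E° − (0.0592/n) log Q: log Q = (E° − E)·n/0.0592 = (+0.73 − (+0.671))·2/0.0592 = 1.9932.
So 1·log[Ni²⁺] = 1·log(0.0844) − log Q = -1.0737 − (1.9932) = -3.0669; [Ni²⁺] = 10^(-3.0669) ≈ 0.00086 M.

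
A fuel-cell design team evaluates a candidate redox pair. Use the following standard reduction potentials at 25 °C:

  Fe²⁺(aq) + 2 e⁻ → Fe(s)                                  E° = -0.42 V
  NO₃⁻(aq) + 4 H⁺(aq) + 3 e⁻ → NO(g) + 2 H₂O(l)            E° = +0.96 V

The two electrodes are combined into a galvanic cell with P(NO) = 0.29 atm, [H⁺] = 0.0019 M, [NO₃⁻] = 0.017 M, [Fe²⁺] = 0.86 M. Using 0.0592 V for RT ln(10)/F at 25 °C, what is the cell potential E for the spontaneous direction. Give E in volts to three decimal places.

+1.143 V

NO₃⁻/NO is the cathode (higher E°), Fe²⁺/Fe the anode: E°cell = +0.96 − (-0.42) = +1.38 V, n = 6.
Overall: 2 NO₃⁻(aq) + 8 H⁺(aq) + 3 Fe(s) → 2 NO(g) + 4 H₂O(l) + 3 Fe²⁺(aq)
Q = P(NO)^2·[Fe²⁺]^3 / ([NO₃⁻]^2·[H⁺]^8); log Q = 24.037.
E = E° − (0.0592/n) log Q = +1.38 − (0.0592/6)(24.037) = +1.143 V.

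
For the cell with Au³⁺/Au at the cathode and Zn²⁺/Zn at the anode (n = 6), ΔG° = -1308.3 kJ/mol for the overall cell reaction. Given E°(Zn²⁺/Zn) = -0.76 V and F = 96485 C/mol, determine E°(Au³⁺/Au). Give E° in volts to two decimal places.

E°cell = −ΔG°/(nF) = −(-1308.3×10³)/((6)(96485)) = +2.260 V.
Since Au³⁺/Au is the cathode and Zn²⁺/Zn the anode, E°cell = E°(Au³⁺/Au) − E°(Zn²⁺/Zn).
So E°(Au³⁺/Au) = E°cell + E°(Zn²⁺/Zn) = +2.260 + (-0.76) = +1.50 V.

+1.50 V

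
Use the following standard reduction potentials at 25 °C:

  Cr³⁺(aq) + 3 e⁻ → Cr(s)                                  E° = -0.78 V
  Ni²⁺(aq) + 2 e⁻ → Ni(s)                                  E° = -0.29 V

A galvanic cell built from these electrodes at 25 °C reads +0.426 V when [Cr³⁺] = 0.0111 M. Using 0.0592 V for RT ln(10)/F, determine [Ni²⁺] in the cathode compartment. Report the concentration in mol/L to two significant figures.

0.00034 M

Ni²⁺/Ni is the cathode, Cr³⁺/Cr the anode: E°cell = +0.49 V, n = 6.
Overall reaction: 3 Ni²⁺(aq) + 2 Cr(s) → 3 Ni(s) + 2 Cr³⁺(aq); Q = [Cr³⁺]^2/[Ni²⁺]^3.
From E = E° − (0.0592/n) log Q: log Q = (E° − E)·n/0.0592 = (+0.49 − (+0.426))·6/0.0592 = 6.4865.
So 3·log[Ni²⁺] = 2·log(0.0111) − log Q = -3.9094 − (6.4865) = -10.3959; log[Ni²⁺] = -10.3959 / 3 = -3.4653; [Ni²⁺] = 10^(-3.4653) ≈ 0.00034 M.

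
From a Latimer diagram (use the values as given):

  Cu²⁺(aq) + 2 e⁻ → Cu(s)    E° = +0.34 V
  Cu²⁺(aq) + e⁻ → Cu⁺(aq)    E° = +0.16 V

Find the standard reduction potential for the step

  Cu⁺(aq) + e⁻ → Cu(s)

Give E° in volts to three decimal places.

Sequential free energies add, so n₃E°₃ = n₁E°₁ + n₂E°₂.
With n₃ = 2, and the known step contributing 1×(+0.16) V, the unknown satisfies 1·E° = 2×(+0.34) − 1×(+0.16) = +0.520.
E° = +0.520 / 1 = +0.520 V.

+0.520 V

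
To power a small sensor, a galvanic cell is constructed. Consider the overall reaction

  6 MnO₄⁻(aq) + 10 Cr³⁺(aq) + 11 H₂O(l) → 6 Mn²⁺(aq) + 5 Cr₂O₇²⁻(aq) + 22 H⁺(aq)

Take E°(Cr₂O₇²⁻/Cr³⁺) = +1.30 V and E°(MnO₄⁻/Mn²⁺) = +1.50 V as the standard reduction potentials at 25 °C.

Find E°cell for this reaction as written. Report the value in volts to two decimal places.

+0.20 V

The MnO₄⁻/Mn²⁺ couple has the higher reduction potential, so it is the cathode; Cr₂O₇²⁻/Cr³⁺ is oxidised at the anode.
E°cell = E°(cathode) − E°(anode) = (+1.50) − (+1.30) = +0.20 V.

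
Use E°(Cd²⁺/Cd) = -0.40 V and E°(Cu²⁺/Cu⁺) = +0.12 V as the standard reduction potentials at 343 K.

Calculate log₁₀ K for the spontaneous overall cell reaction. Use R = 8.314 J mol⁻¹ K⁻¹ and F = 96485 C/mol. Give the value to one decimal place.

15.3

Cathode: Cu²⁺/Cu⁺; anode: Cd²⁺/Cd. E°cell = (+0.12) − (-0.40) = +0.52 V, with n = 2.
ΔG° = −nFE° = −RT ln K, so ln K = nFE°/(RT) = (2)(96485)(+0.52) / ((8.314)(343)) = 35.188.
log₁₀ K = 35.188 / ln 10 = 15.3.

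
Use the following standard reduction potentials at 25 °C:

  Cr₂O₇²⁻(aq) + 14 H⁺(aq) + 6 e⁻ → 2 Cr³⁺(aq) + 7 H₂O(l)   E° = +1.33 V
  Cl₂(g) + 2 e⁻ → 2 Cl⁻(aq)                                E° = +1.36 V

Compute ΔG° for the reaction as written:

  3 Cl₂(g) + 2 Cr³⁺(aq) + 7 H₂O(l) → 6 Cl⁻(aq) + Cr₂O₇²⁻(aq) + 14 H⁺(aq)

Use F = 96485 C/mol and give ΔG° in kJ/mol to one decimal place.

-17.4 kJ/mol

As written, Cl₂/Cl⁻ is reduced (cathode) and Cr₂O₇²⁻/Cr³⁺ is oxidised (anode), so E°cell = (+1.36) − (+1.33) = +0.03 V.
Balancing electrons gives n = 6.
ΔG° = −nFE° = −(6)(96485)(+0.03) = -17,367 J = -17.4 kJ/mol.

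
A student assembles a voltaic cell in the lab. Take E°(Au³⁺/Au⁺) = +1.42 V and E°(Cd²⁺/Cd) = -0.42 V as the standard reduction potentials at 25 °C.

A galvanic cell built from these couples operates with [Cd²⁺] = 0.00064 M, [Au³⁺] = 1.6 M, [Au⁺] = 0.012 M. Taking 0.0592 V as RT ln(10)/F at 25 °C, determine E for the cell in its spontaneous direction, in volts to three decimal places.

Au³⁺/Au⁺ is the cathode (higher E°), Cd²⁺/Cd the anode: E°cell = +1.42 − (-0.42) = +1.84 V, n = 2.
Overall: Au³⁺(aq) + Cd(s) → Au⁺(aq) + Cd²⁺(aq)
Q = [Au⁺]·[Cd²⁺] / ([Au³⁺]); log Q = -5.319.
E = E° − (0.0592/n) log Q = +1.84 − (0.0592/2)(-5.319) = +1.997 V.

+1.997 V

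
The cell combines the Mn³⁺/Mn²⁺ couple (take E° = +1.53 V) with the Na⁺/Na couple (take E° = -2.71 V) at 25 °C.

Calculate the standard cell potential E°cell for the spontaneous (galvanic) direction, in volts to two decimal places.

The Mn³⁺/Mn²⁺ couple has the higher reduction potential, so it is the cathode; Na⁺/Na is oxidised at the anode.
E°cell = E°(cathode) − E°(anode) = (+1.53) − (-2.71) = +4.24 V.
Since E°cell > 0, the reaction is spontaneous under standard conditions.

+4.24 V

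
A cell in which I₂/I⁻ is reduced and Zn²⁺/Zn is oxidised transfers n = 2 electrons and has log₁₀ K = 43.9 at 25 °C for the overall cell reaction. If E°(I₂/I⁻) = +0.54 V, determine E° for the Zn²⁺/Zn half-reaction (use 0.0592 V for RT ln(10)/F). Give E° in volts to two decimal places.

E°cell = (0.0592/n)·log K = (0.0592/2)(43.9) = +1.299 V.
Since I₂/I⁻ is the cathode and Zn²⁺/Zn the anode, E°cell = E°(I₂/I⁻) − E°(Zn²⁺/Zn).
So E°(Zn²⁺/Zn) = E°(I₂/I⁻) − E°cell = (+0.54) − (+1.299) = -0.76 V.

-0.76 V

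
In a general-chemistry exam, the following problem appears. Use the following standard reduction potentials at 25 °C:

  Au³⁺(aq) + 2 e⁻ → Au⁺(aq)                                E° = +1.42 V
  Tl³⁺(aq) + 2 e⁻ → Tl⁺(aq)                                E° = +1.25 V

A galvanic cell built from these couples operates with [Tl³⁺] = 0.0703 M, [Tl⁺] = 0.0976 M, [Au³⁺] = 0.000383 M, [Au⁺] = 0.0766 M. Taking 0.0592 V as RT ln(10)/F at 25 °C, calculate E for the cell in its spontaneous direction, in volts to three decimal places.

Au³⁺/Au⁺ is the cathode (higher E°), Tl³⁺/Tl⁺ the anode: E°cell = +1.42 − (+1.25) = +0.17 V, n = 2.
Overall: Au³⁺(aq) + Tl⁺(aq) → Au⁺(aq) + Tl³⁺(aq)
Q = [Au⁺]·[Tl³⁺] / ([Au³⁺]·[Tl⁺]); log Q = 2.159.
E = E° − (0.0592/n) log Q = +0.17 − (0.0592/2)(2.159) = +0.106 V.

+0.106 V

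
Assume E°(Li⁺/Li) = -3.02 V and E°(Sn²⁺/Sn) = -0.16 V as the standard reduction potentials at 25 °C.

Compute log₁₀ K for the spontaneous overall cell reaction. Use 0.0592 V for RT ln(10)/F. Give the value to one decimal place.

Cathode: Sn²⁺/Sn; anode: Li⁺/Li. E°cell = +2.86 V, n = 2.
log K = nE°cell / 0.0592 = (2)(+2.86) / 0.0592 = 96.6.

96.6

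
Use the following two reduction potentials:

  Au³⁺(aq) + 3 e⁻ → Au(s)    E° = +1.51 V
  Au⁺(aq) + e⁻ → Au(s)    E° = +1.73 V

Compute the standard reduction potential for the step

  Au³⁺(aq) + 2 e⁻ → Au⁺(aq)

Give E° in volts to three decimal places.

+1.400 V

Sequential free energies add, so n₃E°₃ = n₁E°₁ + n₂E°₂.
With n₃ = 3, and the known step contributing 1×(+1.73) V, the unknown satisfies 2·E° = 3×(+1.51) − 1×(+1.73) = +2.800.
E° = +2.800 / 2 = +1.400 V.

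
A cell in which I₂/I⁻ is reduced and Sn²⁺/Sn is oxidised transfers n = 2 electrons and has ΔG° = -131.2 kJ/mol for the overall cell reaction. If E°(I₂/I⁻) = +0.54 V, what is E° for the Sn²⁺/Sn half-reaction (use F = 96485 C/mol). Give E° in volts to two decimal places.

E°cell = −ΔG°/(nF) = −(-131.2×10³)/((2)(96485)) = +0.680 V.
Since I₂/I⁻ is the cathode and Sn²⁺/Sn the anode, E°cell = E°(I₂/I⁻) − E°(Sn²⁺/Sn).
So E°(Sn²⁺/Sn) = E°(I₂/I⁻) − E°cell = (+0.54) − (+0.680) = -0.14 V.

-0.14 V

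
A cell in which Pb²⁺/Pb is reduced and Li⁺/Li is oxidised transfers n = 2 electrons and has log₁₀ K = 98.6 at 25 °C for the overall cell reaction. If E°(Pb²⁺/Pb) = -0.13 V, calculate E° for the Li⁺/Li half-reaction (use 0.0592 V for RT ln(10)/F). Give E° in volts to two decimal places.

-3.05 V

E°cell = (0.0592/n)·log K = (0.0592/2)(98.6) = +2.919 V.
Since Pb²⁺/Pb is the cathode and Li⁺/Li the anode, E°cell = E°(Pb²⁺/Pb) − E°(Li⁺/Li).
So E°(Li⁺/Li) = E°(Pb²⁺/Pb) − E°cell = (-0.13) − (+2.919) = -3.05 V.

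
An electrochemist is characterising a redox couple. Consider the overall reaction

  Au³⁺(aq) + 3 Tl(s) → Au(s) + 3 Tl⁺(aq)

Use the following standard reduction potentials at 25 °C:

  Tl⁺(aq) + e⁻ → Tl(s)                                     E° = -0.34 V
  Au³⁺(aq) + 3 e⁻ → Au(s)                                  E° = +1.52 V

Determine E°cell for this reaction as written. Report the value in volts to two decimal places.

+1.86 V

The Au³⁺/Au couple has the higher reduction potential, so it is the cathode; Tl⁺/Tl is oxidised at the anode.
E°cell = E°(cathode) − E°(anode) = (+1.52) − (-0.34) = +1.86 V.
Since E°cell > 0, the reaction is spontaneous under standard conditions.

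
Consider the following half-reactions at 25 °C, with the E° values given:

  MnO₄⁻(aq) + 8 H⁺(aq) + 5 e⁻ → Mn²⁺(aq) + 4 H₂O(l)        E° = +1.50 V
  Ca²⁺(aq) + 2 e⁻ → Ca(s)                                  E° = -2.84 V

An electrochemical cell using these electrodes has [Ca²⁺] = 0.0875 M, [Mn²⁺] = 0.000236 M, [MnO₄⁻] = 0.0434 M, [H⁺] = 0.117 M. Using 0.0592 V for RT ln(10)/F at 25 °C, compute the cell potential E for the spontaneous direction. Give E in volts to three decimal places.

+4.310 V

MnO₄⁻/Mn²⁺ is the cathode (higher E°), Ca²⁺/Ca the anode: E°cell = +1.50 − (-2.84) = +4.34 V, n = 10.
Overall: 2 MnO₄⁻(aq) + 16 H⁺(aq) + 5 Ca(s) → 2 Mn²⁺(aq) + 8 H₂O(l) + 5 Ca²⁺(aq)
Q = [Mn²⁺]^2·[Ca²⁺]^5 / ([MnO₄⁻]^2·[H⁺]^16); log Q = 5.090.
E = E° − (0.0592/n) log Q = +4.34 − (0.0592/10)(5.090) = +4.310 V.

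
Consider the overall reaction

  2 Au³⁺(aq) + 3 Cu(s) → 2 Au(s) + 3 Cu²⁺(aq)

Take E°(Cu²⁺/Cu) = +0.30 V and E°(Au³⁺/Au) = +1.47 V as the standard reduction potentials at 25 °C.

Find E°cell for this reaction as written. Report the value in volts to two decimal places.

+1.17 V

The Au³⁺/Au couple has the higher reduction potential, so it is the cathode; Cu²⁺/Cu is oxidised at the anode.
E°cell = E°(cathode) − E°(anode) = (+1.47) − (+0.30) = +1.17 V.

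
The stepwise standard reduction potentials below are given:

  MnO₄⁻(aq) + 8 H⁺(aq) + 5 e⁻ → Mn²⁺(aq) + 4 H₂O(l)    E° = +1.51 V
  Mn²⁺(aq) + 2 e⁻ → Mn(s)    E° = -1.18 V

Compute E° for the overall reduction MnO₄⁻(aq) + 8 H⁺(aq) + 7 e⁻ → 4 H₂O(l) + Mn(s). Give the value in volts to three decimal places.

Adding the free-energy changes (−nFE°) of the two steps gives −n₃FE°₃ = −n₁FE°₁ − n₂FE°₂.
E°₃ = (5×+1.51 + 2×-1.18) / 7 = (+5.190) / 7 = +0.741 V.

+0.741 V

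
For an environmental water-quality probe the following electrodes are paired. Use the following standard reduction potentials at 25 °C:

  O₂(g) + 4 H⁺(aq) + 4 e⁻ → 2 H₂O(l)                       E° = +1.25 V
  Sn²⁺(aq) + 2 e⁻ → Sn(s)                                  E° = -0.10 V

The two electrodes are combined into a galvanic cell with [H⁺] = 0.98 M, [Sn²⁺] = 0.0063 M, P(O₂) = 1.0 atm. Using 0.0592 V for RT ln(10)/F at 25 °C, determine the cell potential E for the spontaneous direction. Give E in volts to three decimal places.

+1.415 V

O₂/H₂O is the cathode (higher E°), Sn²⁺/Sn the anode: E°cell = +1.25 − (-0.10) = +1.35 V, n = 4.
Overall: O₂(g) + 4 H⁺(aq) + 2 Sn(s) → 2 H₂O(l) + 2 Sn²⁺(aq)
Q = [Sn²⁺]^2 / (P(O₂)·[H⁺]^4); log Q = -4.366.
E = E° − (0.0592/n) log Q = +1.35 − (0.0592/4)(-4.366) = +1.415 V.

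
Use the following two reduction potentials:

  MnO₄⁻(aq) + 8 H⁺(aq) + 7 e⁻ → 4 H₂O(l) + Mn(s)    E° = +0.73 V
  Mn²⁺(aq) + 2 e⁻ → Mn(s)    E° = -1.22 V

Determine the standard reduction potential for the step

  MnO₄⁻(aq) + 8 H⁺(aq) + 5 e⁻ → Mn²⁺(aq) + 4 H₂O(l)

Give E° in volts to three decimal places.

+1.510 V

Sequential free energies add, so n₃E°₃ = n₁E°₁ + n₂E°₂.
With n₃ = 7, and the known step contributing 2×(-1.22) V, the unknown satisfies 5·E° = 7×(+0.73) − 2×(-1.22) = +7.550.
E° = +7.550 / 5 = +1.510 V.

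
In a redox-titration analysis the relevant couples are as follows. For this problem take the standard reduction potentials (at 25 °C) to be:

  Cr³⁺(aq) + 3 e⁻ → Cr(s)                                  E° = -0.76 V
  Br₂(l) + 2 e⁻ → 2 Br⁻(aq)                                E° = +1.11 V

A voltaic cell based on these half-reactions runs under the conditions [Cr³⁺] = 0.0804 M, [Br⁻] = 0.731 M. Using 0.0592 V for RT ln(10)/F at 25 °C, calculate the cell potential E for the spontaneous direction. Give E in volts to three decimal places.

Br₂/Br⁻ is the cathode (higher E°), Cr³⁺/Cr the anode: E°cell = +1.11 − (-0.76) = +1.87 V, n = 6.
Overall: 3 Br₂(l) + 2 Cr(s) → 6 Br⁻(aq) + 2 Cr³⁺(aq)
Q = [Br⁻]^6·[Cr³⁺]^2; log Q = -3.006.
E = E° − (0.0592/n) log Q = +1.87 − (0.0592/6)(-3.006) = +1.900 V.

+1.900 V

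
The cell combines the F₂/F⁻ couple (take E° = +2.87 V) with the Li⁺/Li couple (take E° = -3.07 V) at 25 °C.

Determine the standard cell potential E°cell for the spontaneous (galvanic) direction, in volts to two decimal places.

+5.94 V

The F₂/F⁻ couple has the higher reduction potential, so it is the cathode; Li⁺/Li is oxidised at the anode.
E°cell = E°(cathode) − E°(anode) = (+2.87) − (-3.07) = +5.94 V.
Since E°cell > 0, the reaction is spontaneous under standard conditions.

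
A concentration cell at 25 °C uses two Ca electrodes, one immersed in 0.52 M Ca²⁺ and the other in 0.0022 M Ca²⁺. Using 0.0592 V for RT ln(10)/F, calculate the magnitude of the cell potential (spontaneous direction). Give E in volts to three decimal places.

+0.070 V

For a concentration cell E°cell = 0. The 0.52 M side is the cathode (reduction is favoured where [Ca²⁺] is higher).
With n = 2, E = −(0.0592/2) log([Ca²⁺]ₐₙ/[Ca²⁺]꜀ₐₜ) = −(0.0592/2) log(0.0022/0.52) = −(0.0592/2)(-2.374) = +0.070 V.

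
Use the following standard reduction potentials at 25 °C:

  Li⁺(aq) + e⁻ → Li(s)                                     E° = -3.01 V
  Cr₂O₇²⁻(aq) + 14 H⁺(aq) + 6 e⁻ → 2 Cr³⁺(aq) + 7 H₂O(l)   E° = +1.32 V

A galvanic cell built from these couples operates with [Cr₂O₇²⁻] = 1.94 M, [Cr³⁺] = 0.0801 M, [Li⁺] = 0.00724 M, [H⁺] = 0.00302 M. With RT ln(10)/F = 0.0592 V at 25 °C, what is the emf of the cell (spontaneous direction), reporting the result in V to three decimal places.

Cr₂O₇²⁻/Cr³⁺ is the cathode (higher E°), Li⁺/Li the anode: E°cell = +1.32 − (-3.01) = +4.33 V, n = 6.
Overall: Cr₂O₇²⁻(aq) + 14 H⁺(aq) + 6 Li(s) → 2 Cr³⁺(aq) + 7 H₂O(l) + 6 Li⁺(aq)
Q = [Cr³⁺]^2·[Li⁺]^6 / ([Cr₂O₇²⁻]·[H⁺]^14); log Q = 19.958.
E = E° − (0.0592/n) log Q = +4.33 − (0.0592/6)(19.958) = +4.133 V.

+4.133 V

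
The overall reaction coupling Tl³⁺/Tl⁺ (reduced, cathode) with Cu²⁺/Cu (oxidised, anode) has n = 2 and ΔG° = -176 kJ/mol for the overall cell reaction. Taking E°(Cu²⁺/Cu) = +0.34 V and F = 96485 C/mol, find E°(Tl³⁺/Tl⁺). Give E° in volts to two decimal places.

E°cell = −ΔG°/(nF) = −(-176×10³)/((2)(96485)) = +0.912 V.
Since Tl³⁺/Tl⁺ is the cathode and Cu²⁺/Cu the anode, E°cell = E°(Tl³⁺/Tl⁺) − E°(Cu²⁺/Cu).
So E°(Tl³⁺/Tl⁺) = E°cell + E°(Cu²⁺/Cu) = +0.912 + (+0.34) = +1.25 V.

+1.25 V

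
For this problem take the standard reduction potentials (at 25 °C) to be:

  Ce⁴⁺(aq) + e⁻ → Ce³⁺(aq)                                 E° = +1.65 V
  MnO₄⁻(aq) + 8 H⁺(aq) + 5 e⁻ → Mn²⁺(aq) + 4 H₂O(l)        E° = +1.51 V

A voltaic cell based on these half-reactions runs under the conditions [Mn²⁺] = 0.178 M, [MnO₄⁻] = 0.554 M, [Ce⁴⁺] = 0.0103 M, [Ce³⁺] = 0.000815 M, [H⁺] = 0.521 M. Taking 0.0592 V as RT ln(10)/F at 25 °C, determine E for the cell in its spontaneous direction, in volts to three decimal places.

+0.226 V

Ce⁴⁺/Ce³⁺ is the cathode (higher E°), MnO₄⁻/Mn²⁺ the anode: E°cell = +1.65 − (+1.51) = +0.14 V, n = 5.
Overall: 5 Ce⁴⁺(aq) + Mn²⁺(aq) + 4 H₂O(l) → 5 Ce³⁺(aq) + MnO₄⁻(aq) + 8 H⁺(aq)
Q = [Ce³⁺]^5·[MnO₄⁻]·[H⁺]^8 / ([Ce⁴⁺]^5·[Mn²⁺]); log Q = -7.281.
E = E° − (0.0592/n) log Q = +0.14 − (0.0592/5)(-7.281) = +0.226 V.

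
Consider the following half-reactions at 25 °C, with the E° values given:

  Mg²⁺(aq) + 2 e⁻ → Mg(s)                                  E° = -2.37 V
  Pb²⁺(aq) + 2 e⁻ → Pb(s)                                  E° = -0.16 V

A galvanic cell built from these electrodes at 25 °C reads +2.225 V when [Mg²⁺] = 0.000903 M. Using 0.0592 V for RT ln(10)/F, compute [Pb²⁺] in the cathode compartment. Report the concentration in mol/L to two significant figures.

0.0029 M

Pb²⁺/Pb is the cathode, Mg²⁺/Mg the anode: E°cell = +2.21 V, n = 2.
Overall reaction: Pb²⁺(aq) + Mg(s) → Pb(s) + Mg²⁺(aq); Q = [Mg²⁺]^1/[Pb²⁺]^1.
From E = E° − (0.0592/n) log Q: log Q = (E° − E)·n/0.0592 = (+2.21 − (+2.225))·2/0.0592 = -0.5068.
So 1·log[Pb²⁺] = 1·log(0.000903) − log Q = -3.0443 − (-0.5068) = -2.5375; [Pb²⁺] = 10^(-2.5375) ≈ 0.0029 M.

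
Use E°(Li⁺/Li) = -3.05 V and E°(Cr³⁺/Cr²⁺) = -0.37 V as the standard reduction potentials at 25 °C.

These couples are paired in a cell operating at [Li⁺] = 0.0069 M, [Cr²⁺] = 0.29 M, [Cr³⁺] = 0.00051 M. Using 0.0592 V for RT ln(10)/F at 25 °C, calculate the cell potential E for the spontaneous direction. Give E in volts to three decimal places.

+2.645 V

Cr³⁺/Cr²⁺ is the cathode (higher E°), Li⁺/Li the anode: E°cell = -0.37 − (-3.05) = +2.68 V, n = 1.
Overall: Cr³⁺(aq) + Li(s) → Cr²⁺(aq) + Li⁺(aq)
Q = [Cr²⁺]·[Li⁺] / ([Cr³⁺]); log Q = 0.594.
E = E° − (0.0592/n) log Q = +2.68 − (0.0592/1)(0.594) = +2.645 V.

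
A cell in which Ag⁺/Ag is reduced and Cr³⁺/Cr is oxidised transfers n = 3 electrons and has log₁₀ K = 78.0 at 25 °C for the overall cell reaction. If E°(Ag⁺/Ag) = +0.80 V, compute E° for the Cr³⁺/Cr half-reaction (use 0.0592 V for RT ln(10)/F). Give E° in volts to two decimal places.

E°cell = (0.0592/n)·log K = (0.0592/3)(78.0) = +1.539 V.
Since Ag⁺/Ag is the cathode and Cr³⁺/Cr the anode, E°cell = E°(Ag⁺/Ag) − E°(Cr³⁺/Cr).
So E°(Cr³⁺/Cr) = E°(Ag⁺/Ag) − E°cell = (+0.80) − (+1.539) = -0.74 V.

-0.74 V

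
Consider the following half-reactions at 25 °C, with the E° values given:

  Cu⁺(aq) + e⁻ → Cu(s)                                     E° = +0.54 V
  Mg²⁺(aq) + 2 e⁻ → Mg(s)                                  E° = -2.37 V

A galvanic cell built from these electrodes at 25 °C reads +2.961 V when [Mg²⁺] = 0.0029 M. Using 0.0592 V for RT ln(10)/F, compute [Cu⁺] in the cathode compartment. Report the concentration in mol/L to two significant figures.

0.39 M

Cu⁺/Cu is the cathode, Mg²⁺/Mg the anode: E°cell = +2.91 V, n = 2.
Overall reaction: 2 Cu⁺(aq) + Mg(s) → 2 Cu(s) + Mg²⁺(aq); Q = [Mg²⁺]^1/[Cu⁺]^2.
From E = E° − (0.0592/n) log Q: log Q = (E° − E)·n/0.0592 = (+2.91 − (+2.961))·2/0.0592 = -1.7230.
So 2·log[Cu⁺] = 1·log(0.0029) − log Q = -2.5376 − (-1.7230) = -0.8146; log[Cu⁺] = -0.8146 / 2 = -0.4073; [Cu⁺] = 10^(-0.4073) ≈ 0.39 M.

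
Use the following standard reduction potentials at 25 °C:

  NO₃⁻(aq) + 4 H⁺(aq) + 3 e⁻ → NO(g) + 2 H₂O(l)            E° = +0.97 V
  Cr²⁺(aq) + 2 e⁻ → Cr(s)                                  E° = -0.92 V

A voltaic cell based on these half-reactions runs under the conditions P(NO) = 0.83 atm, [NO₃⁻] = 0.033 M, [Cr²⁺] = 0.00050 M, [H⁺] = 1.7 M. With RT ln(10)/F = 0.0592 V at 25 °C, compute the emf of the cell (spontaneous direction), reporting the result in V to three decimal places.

NO₃⁻/NO is the cathode (higher E°), Cr²⁺/Cr the anode: E°cell = +0.97 − (-0.92) = +1.89 V, n = 6.
Overall: 2 NO₃⁻(aq) + 8 H⁺(aq) + 3 Cr(s) → 2 NO(g) + 4 H₂O(l) + 3 Cr²⁺(aq)
Q = P(NO)^2·[Cr²⁺]^3 / ([NO₃⁻]^2·[H⁺]^8); log Q = -8.946.
E = E° − (0.0592/n) log Q = +1.89 − (0.0592/6)(-8.946) = +1.978 V.

+1.978 V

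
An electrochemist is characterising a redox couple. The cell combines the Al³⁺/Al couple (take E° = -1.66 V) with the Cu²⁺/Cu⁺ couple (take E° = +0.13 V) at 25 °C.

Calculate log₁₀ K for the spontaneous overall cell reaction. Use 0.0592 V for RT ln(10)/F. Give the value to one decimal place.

Cathode: Cu²⁺/Cu⁺; anode: Al³⁺/Al. E°cell = +1.79 V, n = 3.
log K = nE°cell / 0.0592 = (3)(+1.79) / 0.0592 = 90.7.

90.7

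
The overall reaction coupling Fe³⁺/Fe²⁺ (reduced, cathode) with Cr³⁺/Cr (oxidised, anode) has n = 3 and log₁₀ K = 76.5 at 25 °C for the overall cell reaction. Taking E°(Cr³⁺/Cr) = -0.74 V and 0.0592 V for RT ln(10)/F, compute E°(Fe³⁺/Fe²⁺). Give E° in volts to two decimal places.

+0.77 V

E°cell = (0.0592/n)·log K = (0.0592/3)(76.5) = +1.510 V.
Since Fe³⁺/Fe²⁺ is the cathode and Cr³⁺/Cr the anode, E°cell = E°(Fe³⁺/Fe²⁺) − E°(Cr³⁺/Cr).
So E°(Fe³⁺/Fe²⁺) = E°cell + E°(Cr³⁺/Cr) = +1.510 + (-0.74) = +0.77 V.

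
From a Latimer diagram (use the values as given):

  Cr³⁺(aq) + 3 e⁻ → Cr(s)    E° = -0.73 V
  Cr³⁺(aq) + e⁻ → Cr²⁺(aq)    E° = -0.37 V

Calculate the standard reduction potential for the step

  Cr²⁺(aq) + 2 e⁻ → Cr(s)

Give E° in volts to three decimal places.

-0.910 V

Sequential free energies add, so n₃E°₃ = n₁E°₁ + n₂E°₂.
With n₃ = 3, and the known step contributing 1×(-0.37) V, the unknown satisfies 2·E° = 3×(-0.73) − 1×(-0.37) = -1.820.
E° = -1.820 / 2 = -0.910 V.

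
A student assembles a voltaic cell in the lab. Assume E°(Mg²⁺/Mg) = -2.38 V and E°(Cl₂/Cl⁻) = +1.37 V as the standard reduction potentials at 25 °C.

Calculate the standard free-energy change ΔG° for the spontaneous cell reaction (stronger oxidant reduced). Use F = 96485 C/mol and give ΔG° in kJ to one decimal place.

Cl₂/Cl⁻ (E° = +1.37 V) is the cathode; Mg²⁺/Mg (E° = -2.38 V) is the anode, so E°cell = +3.75 V.
Balancing electrons gives n = 2 (lcm of 2 and 2).
ΔG° = −nFE° = −(2)(96485)(+3.75) = -723,638 J = -723.6 kJ.

-723.6 kJ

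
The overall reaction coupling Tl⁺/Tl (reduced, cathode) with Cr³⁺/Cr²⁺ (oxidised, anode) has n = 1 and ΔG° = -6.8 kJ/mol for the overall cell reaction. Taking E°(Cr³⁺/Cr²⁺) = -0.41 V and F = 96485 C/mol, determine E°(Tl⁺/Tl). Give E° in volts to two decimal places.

-0.34 V

E°cell = −ΔG°/(nF) = −(-6.8×10³)/((1)(96485)) = +0.070 V.
Since Tl⁺/Tl is the cathode and Cr³⁺/Cr²⁺ the anode, E°cell = E°(Tl⁺/Tl) − E°(Cr³⁺/Cr²⁺).
So E°(Tl⁺/Tl) = E°cell + E°(Cr³⁺/Cr²⁺) = +0.070 + (-0.41) = -0.34 V.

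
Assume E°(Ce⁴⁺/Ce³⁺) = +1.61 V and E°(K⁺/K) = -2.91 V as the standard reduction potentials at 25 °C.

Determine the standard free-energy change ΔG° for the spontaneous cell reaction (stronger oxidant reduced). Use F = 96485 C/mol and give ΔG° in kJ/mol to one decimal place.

Ce⁴⁺/Ce³⁺ (E° = +1.61 V) is the cathode; K⁺/K (E° = -2.91 V) is the anode, so E°cell = +4.52 V.
Balancing electrons gives n = 1 (lcm of 1 and 1).
ΔG° = −nFE° = −(1)(96485)(+4.52) = -436,112 J = -436.1 kJ/mol.

-436.1 kJ/mol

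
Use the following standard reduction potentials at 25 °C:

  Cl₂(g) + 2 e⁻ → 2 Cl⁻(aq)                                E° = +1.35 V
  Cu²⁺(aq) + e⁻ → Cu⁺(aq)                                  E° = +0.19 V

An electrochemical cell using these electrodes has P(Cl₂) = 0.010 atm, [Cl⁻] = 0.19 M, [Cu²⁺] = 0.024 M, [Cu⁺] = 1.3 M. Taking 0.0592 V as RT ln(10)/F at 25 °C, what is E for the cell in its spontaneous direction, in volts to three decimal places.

+1.246 V

Cl₂/Cl⁻ is the cathode (higher E°), Cu²⁺/Cu⁺ the anode: E°cell = +1.35 − (+0.19) = +1.16 V, n = 2.
Overall: Cl₂(g) + 2 Cu⁺(aq) → 2 Cl⁻(aq) + 2 Cu²⁺(aq)
Q = [Cl⁻]^2·[Cu²⁺]^2 / (P(Cl₂)·[Cu⁺]^2); log Q = -2.910.
E = E° − (0.0592/n) log Q = +1.16 − (0.0592/2)(-2.910) = +1.246 V.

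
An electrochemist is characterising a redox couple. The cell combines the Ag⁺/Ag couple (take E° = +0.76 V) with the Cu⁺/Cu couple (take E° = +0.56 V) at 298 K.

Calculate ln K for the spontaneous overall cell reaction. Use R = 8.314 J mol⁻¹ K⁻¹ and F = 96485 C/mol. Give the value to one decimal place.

7.8

Cathode: Ag⁺/Ag; anode: Cu⁺/Cu. E°cell = (+0.76) − (+0.56) = +0.20 V, with n = 1.
ΔG° = −nFE° = −RT ln K, so ln K = nFE°/(RT) = (1)(96485)(+0.20) / ((8.314)(298)) = 7.789.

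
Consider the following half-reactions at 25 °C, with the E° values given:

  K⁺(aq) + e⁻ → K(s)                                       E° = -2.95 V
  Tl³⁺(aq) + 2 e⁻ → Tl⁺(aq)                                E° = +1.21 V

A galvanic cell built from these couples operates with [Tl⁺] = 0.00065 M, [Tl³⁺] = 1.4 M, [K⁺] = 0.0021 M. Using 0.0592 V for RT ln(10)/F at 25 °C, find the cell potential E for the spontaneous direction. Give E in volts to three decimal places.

Tl³⁺/Tl⁺ is the cathode (higher E°), K⁺/K the anode: E°cell = +1.21 − (-2.95) = +4.16 V, n = 2.
Overall: Tl³⁺(aq) + 2 K(s) → Tl⁺(aq) + 2 K⁺(aq)
Q = [Tl⁺]·[K⁺]^2 / ([Tl³⁺]); log Q = -8.689.
E = E° − (0.0592/n) log Q = +4.16 − (0.0592/2)(-8.689) = +4.417 V.

+4.417 V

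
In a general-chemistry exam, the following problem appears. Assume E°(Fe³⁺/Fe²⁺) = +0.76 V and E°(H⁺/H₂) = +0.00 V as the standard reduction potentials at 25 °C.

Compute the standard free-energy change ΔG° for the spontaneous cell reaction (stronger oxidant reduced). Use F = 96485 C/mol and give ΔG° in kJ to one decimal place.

Fe³⁺/Fe²⁺ (E° = +0.76 V) is the cathode; H⁺/H₂ (E° = +0.00 V) is the anode, so E°cell = +0.76 V.
Balancing electrons gives n = 2 (lcm of 1 and 2).
ΔG° = −nFE° = −(2)(96485)(+0.76) = -146,657 J = -146.7 kJ.

-146.7 kJ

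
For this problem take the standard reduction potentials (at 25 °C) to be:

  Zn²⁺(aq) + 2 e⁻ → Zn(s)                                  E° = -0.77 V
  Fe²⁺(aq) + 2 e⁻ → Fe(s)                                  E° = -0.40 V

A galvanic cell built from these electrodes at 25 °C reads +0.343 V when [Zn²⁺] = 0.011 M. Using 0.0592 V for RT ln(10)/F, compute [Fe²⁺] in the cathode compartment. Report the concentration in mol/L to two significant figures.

0.0013 M

Fe²⁺/Fe is the cathode, Zn²⁺/Zn the anode: E°cell = +0.37 V, n = 2.
Overall reaction: Fe²⁺(aq) + Zn(s) → Fe(s) + Zn²⁺(aq); Q = [Zn²⁺]^1/[Fe²⁺]^1.
From E = E° − (0.0592/n) log Q: log Q = (E° − E)·n/0.0592 = (+0.37 − (+0.343))·2/0.0592 = 0.9122.
So 1·log[Fe²⁺] = 1·log(0.011) − log Q = -1.9586 − (0.9122) = -2.8708; [Fe²⁺] = 10^(-2.8708) ≈ 0.0013 M.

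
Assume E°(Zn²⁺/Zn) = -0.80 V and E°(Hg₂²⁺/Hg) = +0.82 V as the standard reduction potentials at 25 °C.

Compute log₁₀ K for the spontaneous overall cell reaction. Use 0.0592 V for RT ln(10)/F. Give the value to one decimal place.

Cathode: Hg₂²⁺/Hg; anode: Zn²⁺/Zn. E°cell = +1.62 V, n = 2.
log K = nE°cell / 0.0592 = (2)(+1.62) / 0.0592 = 54.7.

54.7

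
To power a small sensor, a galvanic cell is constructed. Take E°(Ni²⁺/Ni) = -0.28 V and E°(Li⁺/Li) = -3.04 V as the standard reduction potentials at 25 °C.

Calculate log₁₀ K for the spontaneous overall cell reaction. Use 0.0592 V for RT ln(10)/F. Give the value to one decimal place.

Cathode: Ni²⁺/Ni; anode: Li⁺/Li. E°cell = +2.76 V, n = 2.
log K = nE°cell / 0.0592 = (2)(+2.76) / 0.0592 = 93.2.

93.2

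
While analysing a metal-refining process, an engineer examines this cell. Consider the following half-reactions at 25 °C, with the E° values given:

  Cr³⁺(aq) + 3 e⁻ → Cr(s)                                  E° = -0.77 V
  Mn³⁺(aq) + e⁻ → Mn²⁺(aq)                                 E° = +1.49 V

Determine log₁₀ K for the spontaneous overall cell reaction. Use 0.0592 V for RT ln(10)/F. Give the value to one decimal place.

Cathode: Mn³⁺/Mn²⁺; anode: Cr³⁺/Cr. E°cell = +2.26 V, n = 3.
log K = nE°cell / 0.0592 = (3)(+2.26) / 0.0592 = 114.5.

114.5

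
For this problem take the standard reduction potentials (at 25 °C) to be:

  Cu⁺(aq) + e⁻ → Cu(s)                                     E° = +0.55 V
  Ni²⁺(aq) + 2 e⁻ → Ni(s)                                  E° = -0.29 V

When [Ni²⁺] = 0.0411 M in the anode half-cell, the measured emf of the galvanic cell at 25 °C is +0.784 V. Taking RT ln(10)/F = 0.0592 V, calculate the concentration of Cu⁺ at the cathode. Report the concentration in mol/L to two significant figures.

0.023 M

Cu⁺/Cu is the cathode, Ni²⁺/Ni the anode: E°cell = +0.84 V, n = 2.
Overall reaction: 2 Cu⁺(aq) + Ni(s) → 2 Cu(s) + Ni²⁺(aq); Q = [Ni²⁺]^1/[Cu⁺]^2.
From E = E° − (0.0592/n) log Q: log Q = (E° − E)·n/0.0592 = (+0.84 − (+0.784))·2/0.0592 = 1.8919.
So 2·log[Cu⁺] = 1·log(0.0411) − log Q = -1.3862 − (1.8919) = -3.2781; log[Cu⁺] = -3.2781 / 2 = -1.6390; [Cu⁺] = 10^(-1.6390) ≈ 0.023 M.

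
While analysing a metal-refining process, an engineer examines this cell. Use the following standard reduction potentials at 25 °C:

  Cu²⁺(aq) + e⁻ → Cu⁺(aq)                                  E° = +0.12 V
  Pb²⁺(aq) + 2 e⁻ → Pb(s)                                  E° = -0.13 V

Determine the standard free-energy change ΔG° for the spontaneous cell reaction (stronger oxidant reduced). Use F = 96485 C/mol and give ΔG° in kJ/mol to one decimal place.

Cu²⁺/Cu⁺ (E° = +0.12 V) is the cathode; Pb²⁺/Pb (E° = -0.13 V) is the anode, so E°cell = +0.25 V.
Balancing electrons gives n = 2 (lcm of 1 and 2).
ΔG° = −nFE° = −(2)(96485)(+0.25) = -48,242 J = -48.2 kJ/mol.

-48.2 kJ/mol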